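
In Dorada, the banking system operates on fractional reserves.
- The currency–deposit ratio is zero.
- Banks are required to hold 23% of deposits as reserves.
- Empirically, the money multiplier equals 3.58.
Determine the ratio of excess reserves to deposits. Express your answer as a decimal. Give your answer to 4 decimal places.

0.0493

Using m = 3.58. Since m = (1 + c)/(c + rr + e), the denominator satisfies c + rr + e = (1 + c)/m = (1 + 0) / 3.58 ≈ 0.279330.
With c = 0 and rr = 0.23, the ratio of excess reserves to deposits is 0.279330 − 0 − 0.23 = 0.04933.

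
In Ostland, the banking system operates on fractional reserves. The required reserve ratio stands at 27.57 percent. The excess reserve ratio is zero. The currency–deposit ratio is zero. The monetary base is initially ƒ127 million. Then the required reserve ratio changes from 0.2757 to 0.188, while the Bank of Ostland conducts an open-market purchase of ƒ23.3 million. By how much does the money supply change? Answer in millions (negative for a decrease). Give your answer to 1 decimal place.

Before: m₁ = 1 / (0.2757) ≈ 3.62713, MB₁ = 127, so M₁ = 3.62713 × 127 ≈ 460.6455 million.
After: m₂ = 1 / (0.188) ≈ 5.31915, MB₂ = 127 + 23.3 = 150.3, so M₂ = 5.31915 × 150.3 ≈ 799.4682 million.
ΔM = M₂ − M₁ = 799.4682 − 460.6455 = 338.8227 million.

ƒ338.8 million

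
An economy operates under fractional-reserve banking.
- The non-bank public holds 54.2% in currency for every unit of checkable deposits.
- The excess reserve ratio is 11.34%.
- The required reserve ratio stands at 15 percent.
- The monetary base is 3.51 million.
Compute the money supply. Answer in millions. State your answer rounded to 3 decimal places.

6.720 million

The money multiplier is m = (1 + c) / (rr + e + c) = (1 + 0.542) / (0.15 + 0.1134 + 0.542) ≈ 1.91458.
So M = m × MB = 1.91458 × 3.51 ≈ 6.7202 million.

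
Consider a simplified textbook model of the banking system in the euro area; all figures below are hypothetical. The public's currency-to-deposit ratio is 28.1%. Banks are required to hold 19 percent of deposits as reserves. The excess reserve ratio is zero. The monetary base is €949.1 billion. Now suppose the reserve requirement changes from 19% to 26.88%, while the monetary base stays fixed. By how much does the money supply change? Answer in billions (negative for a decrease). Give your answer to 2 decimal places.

-369.97 billion

Initially m₁ = (1 + 0.281) / (0.19 + 0.281) ≈ 2.719745, so M₁ = 2.719745 × 949.1 ≈ 2581.31 billion.
After the change m₂ = (1 + 0.281) / (0.2688 + 0.281) ≈ 2.329938, so M₂ = 2.329938 × 949.1 ≈ 2211.3442 billion.
ΔM = M₂ − M₁ = 2211.3442 − 2581.31 = -369.9658 billion.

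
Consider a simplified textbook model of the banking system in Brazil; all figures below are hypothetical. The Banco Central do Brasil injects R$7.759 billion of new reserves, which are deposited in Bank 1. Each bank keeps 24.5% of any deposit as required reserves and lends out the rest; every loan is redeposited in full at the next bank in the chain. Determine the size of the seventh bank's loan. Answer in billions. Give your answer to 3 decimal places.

Each bank lends a fraction (1 − rr) = 0.7550 of the deposit it receives, so Bank 7 receives 7.759·0.7550^6 and lends 7.759·0.7550^7 ≈ 1.0850 billion.

R$1.085 billion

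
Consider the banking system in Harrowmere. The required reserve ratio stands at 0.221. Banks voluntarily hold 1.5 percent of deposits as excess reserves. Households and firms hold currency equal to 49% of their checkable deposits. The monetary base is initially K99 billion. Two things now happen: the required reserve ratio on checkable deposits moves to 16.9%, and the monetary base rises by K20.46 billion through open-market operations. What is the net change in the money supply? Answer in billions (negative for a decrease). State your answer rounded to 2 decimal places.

K60.91 billion

Before: m₁ = (1 + 0.49) / (0.221 + 0.015 + 0.49) ≈ 2.052342, MB₁ = 99, so M₁ = 2.052342 × 99 ≈ 203.1819 billion.
After: m₂ = (1 + 0.49) / (0.169 + 0.015 + 0.49) ≈ 2.210682, MB₂ = 99 + 20.46 = 119.46, so M₂ = 2.210682 × 119.46 ≈ 264.0881 billion.
ΔM = M₂ − M₁ = 264.0881 − 203.1819 = 60.9062 billion.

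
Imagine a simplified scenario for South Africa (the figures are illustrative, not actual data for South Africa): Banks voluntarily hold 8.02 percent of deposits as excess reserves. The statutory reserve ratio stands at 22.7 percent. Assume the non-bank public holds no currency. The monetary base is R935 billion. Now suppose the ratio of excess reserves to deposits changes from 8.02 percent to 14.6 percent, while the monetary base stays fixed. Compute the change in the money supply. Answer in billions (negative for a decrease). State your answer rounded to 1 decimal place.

Initially m₁ = 1 / (0.227 + 0.0802) ≈ 3.25521, so M₁ = 3.25521 × 935 ≈ 3043.6213 billion.
After the change m₂ = 1 / (0.227 + 0.146) ≈ 2.68097, so M₂ = 2.68097 × 935 ≈ 2506.7069 billion.
ΔM = M₂ − M₁ = 2506.7069 − 3043.6213 = -536.9144 billion.

-536.9 billion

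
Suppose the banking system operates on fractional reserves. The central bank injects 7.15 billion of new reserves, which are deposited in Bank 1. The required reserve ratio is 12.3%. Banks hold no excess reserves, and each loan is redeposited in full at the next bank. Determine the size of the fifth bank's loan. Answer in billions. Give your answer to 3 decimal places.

3.709 billion

Each bank lends a fraction (1 − rr) = 0.8770 of the deposit it receives, so Bank 5 receives 7.15·0.8770^4 and lends 7.15·0.8770^5 ≈ 3.7094 billion.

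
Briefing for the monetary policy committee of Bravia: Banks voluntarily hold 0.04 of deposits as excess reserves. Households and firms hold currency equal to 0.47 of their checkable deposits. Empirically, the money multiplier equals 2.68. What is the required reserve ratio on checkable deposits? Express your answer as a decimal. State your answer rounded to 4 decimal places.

0.0385

Using m = 2.68. Since m = (1 + c)/(c + rr + e), the denominator satisfies c + rr + e = (1 + c)/m = (1 + 0.47) / 2.68 ≈ 0.548507.
With c = 0.47 and e = 0.04, the required reserve ratio on checkable deposits is 0.548507 − 0.47 − 0.04 = 0.038507.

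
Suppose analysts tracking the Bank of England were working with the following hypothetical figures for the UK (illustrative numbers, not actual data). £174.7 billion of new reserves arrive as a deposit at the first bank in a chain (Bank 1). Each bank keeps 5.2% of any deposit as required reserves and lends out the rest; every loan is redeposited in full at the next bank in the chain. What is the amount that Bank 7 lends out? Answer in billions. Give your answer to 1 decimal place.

Each bank lends a fraction (1 − rr) = 0.9480 of the deposit it receives, so Bank 7 receives 174.7·0.9480^6 and lends 174.7·0.9480^7 ≈ 120.2130 billion.

£120.2 billion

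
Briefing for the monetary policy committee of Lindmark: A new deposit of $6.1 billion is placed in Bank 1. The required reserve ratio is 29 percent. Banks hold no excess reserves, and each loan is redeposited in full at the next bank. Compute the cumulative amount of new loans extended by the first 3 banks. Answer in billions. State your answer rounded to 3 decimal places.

$9.589 billion

Bank i lends (1 − rr)^i of the original deposit: Bank 1 lends 6.1·0.7100 = 4.3310, Bank 2 lends 6.1·0.7100² ≈ 3.0750, and so on.
Summing a geometric series: total = 6.1·[0.7100·(1 − 0.7100^3) / (1 − 0.7100)] ≈ 9.5893 billion.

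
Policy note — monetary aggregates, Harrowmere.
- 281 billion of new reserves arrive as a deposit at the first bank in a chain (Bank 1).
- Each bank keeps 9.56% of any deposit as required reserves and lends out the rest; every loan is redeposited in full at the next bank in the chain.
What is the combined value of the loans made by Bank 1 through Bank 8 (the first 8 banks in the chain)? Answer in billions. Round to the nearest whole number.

1468 billion

Bank i lends (1 − rr)^i of the original deposit: Bank 1 lends 281·0.9044 = 254.1364, Bank 2 lends 281·0.9044² ≈ 229.8410, and so on.
Summing a geometric series: total = 281·[0.9044·(1 − 0.9044^8) / (1 − 0.9044)] ≈ 1468.4773 billion.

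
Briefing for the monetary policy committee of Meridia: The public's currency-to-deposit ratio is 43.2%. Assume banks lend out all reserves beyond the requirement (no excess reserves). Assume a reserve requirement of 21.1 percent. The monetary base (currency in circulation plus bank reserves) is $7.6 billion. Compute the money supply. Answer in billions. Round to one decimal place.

$16.9 billion

The money multiplier is m = (1 + c) / (rr + c) = (1 + 0.432) / (0.211 + 0.432) ≈ 2.2271.
So M = m × MB = 2.2271 × 7.6 ≈ 16.926 billion.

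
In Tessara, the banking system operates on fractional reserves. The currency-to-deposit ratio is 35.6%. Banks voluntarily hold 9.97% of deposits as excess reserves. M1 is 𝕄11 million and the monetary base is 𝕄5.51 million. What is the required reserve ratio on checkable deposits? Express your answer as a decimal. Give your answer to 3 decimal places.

0.224

Using m = M/MB = 11/5.51 ≈ 1.996370. Since m = (1 + c)/(c + rr + e), the denominator satisfies c + rr + e = (1 + c)/m = (1 + 0.356) / 1.996370 ≈ 0.679233.
With c = 0.356 and e = 0.0997, the required reserve ratio on checkable deposits is 0.679233 − 0.356 − 0.0997 = 0.223533.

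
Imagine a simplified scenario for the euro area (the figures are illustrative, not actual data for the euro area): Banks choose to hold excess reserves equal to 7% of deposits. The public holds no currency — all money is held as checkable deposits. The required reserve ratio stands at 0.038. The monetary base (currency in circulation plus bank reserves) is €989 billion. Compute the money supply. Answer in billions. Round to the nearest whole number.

The money multiplier is m = 1 / (rr + e) = 1 / (0.038 + 0.07) ≈ 9.2593.
So M = m × MB = 9.2593 × 989 = 9157.4477 billion.

€9157 billion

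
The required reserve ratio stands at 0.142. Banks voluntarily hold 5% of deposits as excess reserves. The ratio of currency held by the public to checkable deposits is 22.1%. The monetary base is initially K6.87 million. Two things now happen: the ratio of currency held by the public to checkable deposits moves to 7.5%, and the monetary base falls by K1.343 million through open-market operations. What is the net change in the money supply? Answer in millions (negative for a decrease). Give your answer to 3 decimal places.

Before: m₁ = (1 + 0.221) / (0.142 + 0.05 + 0.221) ≈ 2.95642, MB₁ = 6.87, so M₁ = 2.95642 × 6.87 ≈ 20.3106 million.
After: m₂ = (1 + 0.075) / (0.142 + 0.05 + 0.075) ≈ 4.02622, MB₂ = 6.87 − 1.343 = 5.527, so M₂ = 4.02622 × 5.527 ≈ 22.2529 million.
ΔM = M₂ − M₁ = 22.2529 − 20.3106 = 1.9423 million.

K1.942 million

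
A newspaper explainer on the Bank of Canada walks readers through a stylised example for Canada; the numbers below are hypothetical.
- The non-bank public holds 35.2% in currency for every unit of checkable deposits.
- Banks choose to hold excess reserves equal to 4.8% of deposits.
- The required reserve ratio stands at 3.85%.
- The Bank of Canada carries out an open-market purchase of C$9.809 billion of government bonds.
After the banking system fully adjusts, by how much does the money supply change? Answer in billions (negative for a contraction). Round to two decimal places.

C$30.24 billion

The money multiplier is m = (1 + c) / (rr + e + c) = (1 + 0.352) / (0.0385 + 0.048 + 0.352) ≈ 3.0832.
The purchase adds 9.809 billion of base, so ΔM = m × ΔMB = 3.0832 × (+9.809) ≈ 30.2431 billion.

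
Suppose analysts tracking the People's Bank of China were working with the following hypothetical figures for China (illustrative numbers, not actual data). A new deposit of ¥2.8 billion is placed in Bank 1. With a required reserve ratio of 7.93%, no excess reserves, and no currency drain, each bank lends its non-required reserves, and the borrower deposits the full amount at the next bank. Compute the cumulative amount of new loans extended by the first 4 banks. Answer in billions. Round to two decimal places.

Bank i lends (1 − rr)^i of the original deposit: Bank 1 lends 2.8·0.9207 ≈ 2.5780, Bank 2 lends 2.8·0.9207² ≈ 2.3735, and so on.
Summing a geometric series: total = 2.8·[0.9207·(1 − 0.9207^4) / (1 − 0.9207)] ≈ 9.1488 billion.

¥9.15 billion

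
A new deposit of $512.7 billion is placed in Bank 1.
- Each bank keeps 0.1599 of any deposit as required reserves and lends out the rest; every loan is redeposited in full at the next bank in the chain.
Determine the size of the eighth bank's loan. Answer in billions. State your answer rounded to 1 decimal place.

Each bank lends a fraction (1 − rr) = 0.8401 of the deposit it receives, so Bank 8 receives 512.7·0.8401^7 and lends 512.7·0.8401^8 ≈ 127.2071 billion.

$127.2 billion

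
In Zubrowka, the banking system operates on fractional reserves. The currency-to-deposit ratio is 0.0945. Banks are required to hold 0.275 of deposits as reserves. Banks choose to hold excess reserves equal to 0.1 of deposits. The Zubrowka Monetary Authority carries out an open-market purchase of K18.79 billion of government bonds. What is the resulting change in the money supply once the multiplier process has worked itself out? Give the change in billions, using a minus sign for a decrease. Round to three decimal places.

K43.803 billion

The money multiplier is m = (1 + c) / (rr + e + c) = (1 + 0.0945) / (0.275 + 0.1 + 0.0945) ≈ 2.331203.
The purchase adds 18.79 billion of base, so ΔM = m × ΔMB = 2.331203 × (+18.79) ≈ 43.8033 billion.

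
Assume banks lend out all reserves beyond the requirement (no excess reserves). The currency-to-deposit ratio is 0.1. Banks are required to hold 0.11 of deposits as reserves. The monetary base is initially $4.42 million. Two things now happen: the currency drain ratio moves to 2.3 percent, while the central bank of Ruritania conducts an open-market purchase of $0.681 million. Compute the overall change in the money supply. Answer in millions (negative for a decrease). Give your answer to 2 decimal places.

$16.08 million

Before: m₁ = (1 + 0.1) / (0.11 + 0.1) ≈ 5.2381, MB₁ = 4.42, so M₁ = 5.2381 × 4.42 ≈ 23.1524 million.
After: m₂ = (1 + 0.023) / (0.11 + 0.023) ≈ 7.6917, MB₂ = 4.42 + 0.681 = 5.101, so M₂ = 7.6917 × 5.101 ≈ 39.2354 million.
ΔM = M₂ − M₁ = 39.2354 − 23.1524 = 16.083 million.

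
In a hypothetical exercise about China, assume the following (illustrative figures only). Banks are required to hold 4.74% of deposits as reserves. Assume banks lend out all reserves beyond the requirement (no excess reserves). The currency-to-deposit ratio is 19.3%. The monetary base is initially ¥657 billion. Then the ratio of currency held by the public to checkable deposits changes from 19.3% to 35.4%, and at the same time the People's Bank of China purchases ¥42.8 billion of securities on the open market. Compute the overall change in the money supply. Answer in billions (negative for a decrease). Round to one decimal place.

-899.8 billion

Before: m₁ = (1 + 0.193) / (0.0474 + 0.193) ≈ 4.96256, MB₁ = 657, so M₁ = 4.96256 × 657 ≈ 3260.4019 billion.
After: m₂ = (1 + 0.354) / (0.0474 + 0.354) ≈ 3.37319, MB₂ = 657 + 42.8 = 699.8, so M₂ = 3.37319 × 699.8 ≈ 2360.5584 billion.
ΔM = M₂ − M₁ = 2360.5584 − 3260.4019 = -899.8435 billion.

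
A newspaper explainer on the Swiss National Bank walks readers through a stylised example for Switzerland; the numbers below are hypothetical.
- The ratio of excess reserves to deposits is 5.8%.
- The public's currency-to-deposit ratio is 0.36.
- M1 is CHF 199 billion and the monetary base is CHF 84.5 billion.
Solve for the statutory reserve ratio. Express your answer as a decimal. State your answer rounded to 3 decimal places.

Using m = M/MB = 199/84.5 ≈ 2.355030. Since m = (1 + c)/(c + rr + e), the denominator satisfies c + rr + e = (1 + c)/m = (1 + 0.36) / 2.355030 ≈ 0.577487.
With c = 0.36 and e = 0.058, the statutory reserve ratio is 0.577487 − 0.36 − 0.058 = 0.159487.

0.159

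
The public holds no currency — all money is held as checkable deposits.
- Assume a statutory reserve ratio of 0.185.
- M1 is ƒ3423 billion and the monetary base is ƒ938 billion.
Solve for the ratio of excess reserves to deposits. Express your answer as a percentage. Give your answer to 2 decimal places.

Using m = M/MB = 3423/938 ≈ 3.649254. Since m = (1 + c)/(c + rr + e), the denominator satisfies c + rr + e = (1 + c)/m = (1 + 0) / 3.649254 ≈ 0.274029.
With c = 0 and rr = 0.185, the ratio of excess reserves to deposits is 0.274029 − 0 − 0.185 = 0.089029.

8.90%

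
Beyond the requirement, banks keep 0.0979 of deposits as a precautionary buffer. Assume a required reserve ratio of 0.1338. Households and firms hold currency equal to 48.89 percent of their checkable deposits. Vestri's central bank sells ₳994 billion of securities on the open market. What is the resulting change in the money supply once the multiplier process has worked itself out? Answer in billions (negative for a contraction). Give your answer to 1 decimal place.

The money multiplier is m = (1 + c) / (rr + e + c) = (1 + 0.4889) / (0.1338 + 0.0979 + 0.4889) ≈ 2.06619.
The sale removes 994 billion of base, so ΔM = m × ΔMB = 2.06619 × (−994) ≈ -2053.7929 billion.

-2053.8 billion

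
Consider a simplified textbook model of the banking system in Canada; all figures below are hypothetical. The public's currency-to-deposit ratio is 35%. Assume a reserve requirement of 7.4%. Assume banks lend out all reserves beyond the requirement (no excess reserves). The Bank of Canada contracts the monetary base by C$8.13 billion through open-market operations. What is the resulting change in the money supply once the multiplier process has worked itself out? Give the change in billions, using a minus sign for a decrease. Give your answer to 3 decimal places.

The money multiplier is m = (1 + c) / (rr + c) = (1 + 0.35) / (0.074 + 0.35) ≈ 3.18396.
The sale removes 8.13 billion of base, so ΔM = m × ΔMB = 3.18396 × (−8.13) ≈ -25.8856 billion.

-25.886 billion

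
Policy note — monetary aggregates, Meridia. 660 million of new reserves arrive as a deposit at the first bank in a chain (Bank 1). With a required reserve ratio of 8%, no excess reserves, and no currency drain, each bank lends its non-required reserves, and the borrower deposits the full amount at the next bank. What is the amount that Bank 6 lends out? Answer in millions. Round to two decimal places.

Each bank lends a fraction (1 − rr) = 0.9200 of the deposit it receives, so Bank 6 receives 660·0.9200^5 and lends 660·0.9200^6 ≈ 400.1943 million.

400.19 million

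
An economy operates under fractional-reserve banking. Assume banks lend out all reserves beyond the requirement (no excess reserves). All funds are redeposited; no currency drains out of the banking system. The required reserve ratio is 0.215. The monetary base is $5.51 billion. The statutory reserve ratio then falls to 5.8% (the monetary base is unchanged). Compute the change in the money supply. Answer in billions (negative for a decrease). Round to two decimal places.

Initially m₁ = 1 / (0.215) ≈ 4.6512, so M₁ = 4.6512 × 5.51 ≈ 25.6281 billion.
After the change m₂ = 1 / (0.058) ≈ 17.2414, so M₂ = 17.2414 × 5.51 ≈ 95.0001 billion.
ΔM = M₂ − M₁ = 95.0001 − 25.6281 = 69.372 billion.

$69.37 billion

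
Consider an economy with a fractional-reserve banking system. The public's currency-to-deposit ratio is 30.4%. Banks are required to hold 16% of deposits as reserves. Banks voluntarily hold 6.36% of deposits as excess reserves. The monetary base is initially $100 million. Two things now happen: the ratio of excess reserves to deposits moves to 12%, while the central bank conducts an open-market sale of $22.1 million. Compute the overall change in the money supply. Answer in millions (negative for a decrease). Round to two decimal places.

-73.22 million

Before: m₁ = (1 + 0.304) / (0.16 + 0.0636 + 0.304) ≈ 2.47157, MB₁ = 100, so M₁ = 2.47157 × 100 = 247.157 million.
After: m₂ = (1 + 0.304) / (0.16 + 0.12 + 0.304) ≈ 2.23288, MB₂ = 100 − 22.1 = 77.9, so M₂ = 2.23288 × 77.9 ≈ 173.9414 million.
ΔM = M₂ − M₁ = 173.9414 − 247.157 = -73.2156 million.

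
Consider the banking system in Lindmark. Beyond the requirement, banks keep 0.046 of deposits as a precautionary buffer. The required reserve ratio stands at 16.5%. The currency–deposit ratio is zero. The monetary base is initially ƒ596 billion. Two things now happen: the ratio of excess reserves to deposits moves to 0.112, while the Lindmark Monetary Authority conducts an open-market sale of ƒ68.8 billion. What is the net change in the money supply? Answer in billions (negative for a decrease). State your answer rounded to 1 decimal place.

-921.4 billion

Before: m₁ = 1 / (0.165 + 0.046) ≈ 4.73934, MB₁ = 596, so M₁ = 4.73934 × 596 ≈ 2824.6466 billion.
After: m₂ = 1 / (0.165 + 0.112) ≈ 3.61011, MB₂ = 596 − 68.8 = 527.2, so M₂ = 3.61011 × 527.2 ≈ 1903.25 billion.
ΔM = M₂ − M₁ = 1903.25 − 2824.6466 = -921.3966 billion.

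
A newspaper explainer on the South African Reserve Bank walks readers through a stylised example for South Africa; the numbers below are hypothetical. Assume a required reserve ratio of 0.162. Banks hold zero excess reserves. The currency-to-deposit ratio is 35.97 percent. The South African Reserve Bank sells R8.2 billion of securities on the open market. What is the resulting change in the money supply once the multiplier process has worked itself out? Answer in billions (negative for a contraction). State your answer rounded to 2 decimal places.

The money multiplier is m = (1 + c) / (rr + c) = (1 + 0.3597) / (0.162 + 0.3597) ≈ 2.6063.
The sale removes 8.2 billion of base, so ΔM = m × ΔMB = 2.6063 × (−8.2) ≈ -21.3717 billion.

-21.37 billion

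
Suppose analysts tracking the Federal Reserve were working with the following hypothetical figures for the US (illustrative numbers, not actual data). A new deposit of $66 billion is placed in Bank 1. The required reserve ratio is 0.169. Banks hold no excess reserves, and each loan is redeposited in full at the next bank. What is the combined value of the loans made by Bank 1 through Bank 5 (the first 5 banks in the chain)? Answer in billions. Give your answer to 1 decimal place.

$195.9 billion

Bank i lends (1 − rr)^i of the original deposit: Bank 1 lends 66·0.8310 = 54.8460, Bank 2 lends 66·0.8310² ≈ 45.5770, and so on.
Summing a geometric series: total = 66·[0.8310·(1 − 0.8310^5) / (1 − 0.8310)] ≈ 195.9259 billion.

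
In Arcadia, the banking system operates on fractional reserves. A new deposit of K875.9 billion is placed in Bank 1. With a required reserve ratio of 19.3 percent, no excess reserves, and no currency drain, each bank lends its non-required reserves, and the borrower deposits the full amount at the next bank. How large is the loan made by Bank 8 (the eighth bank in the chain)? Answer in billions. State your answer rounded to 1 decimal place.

K157.6 billion

Each bank lends a fraction (1 − rr) = 0.8070 of the deposit it receives, so Bank 8 receives 875.9·0.8070^7 and lends 875.9·0.8070^8 ≈ 157.5589 billion.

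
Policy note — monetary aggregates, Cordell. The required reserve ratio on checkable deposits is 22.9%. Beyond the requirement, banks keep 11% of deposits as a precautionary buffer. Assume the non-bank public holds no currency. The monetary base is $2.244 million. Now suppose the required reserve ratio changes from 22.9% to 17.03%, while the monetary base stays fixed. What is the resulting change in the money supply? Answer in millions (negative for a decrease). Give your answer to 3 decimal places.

Initially m₁ = 1 / (0.229 + 0.11) ≈ 2.94985, so M₁ = 2.94985 × 2.244 ≈ 6.6195 million.
After the change m₂ = 1 / (0.1703 + 0.11) ≈ 3.56761, so M₂ = 3.56761 × 2.244 ≈ 8.0057 million.
ΔM = M₂ − M₁ = 8.0057 − 6.6195 = 1.3862 million.

$1.386 million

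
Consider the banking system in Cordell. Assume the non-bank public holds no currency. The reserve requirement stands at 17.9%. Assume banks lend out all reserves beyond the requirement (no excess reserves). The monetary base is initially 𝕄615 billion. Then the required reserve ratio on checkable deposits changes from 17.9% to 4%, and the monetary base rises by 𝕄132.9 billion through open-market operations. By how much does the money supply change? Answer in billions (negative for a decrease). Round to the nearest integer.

𝕄15262 billion

Before: m₁ = 1 / (0.179) ≈ 5.5866, MB₁ = 615, so M₁ = 5.5866 × 615 = 3435.759 billion.
After: m₂ = 1 / (0.04) = 25, MB₂ = 615 + 132.9 = 747.9, so M₂ = 25 × 747.9 = 18697.5 billion.
ΔM = M₂ − M₁ = 18697.5 − 3435.759 = 15261.741 billion.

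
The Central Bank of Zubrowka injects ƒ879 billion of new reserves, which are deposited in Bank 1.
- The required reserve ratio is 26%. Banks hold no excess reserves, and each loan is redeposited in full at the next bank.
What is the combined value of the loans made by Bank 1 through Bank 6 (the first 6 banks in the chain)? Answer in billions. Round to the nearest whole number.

ƒ2091 billion

Bank i lends (1 − rr)^i of the original deposit: Bank 1 lends 879·0.7400 = 650.4600, Bank 2 lends 879·0.7400² = 481.3404, and so on.
Summing a geometric series: total = 879·[0.7400·(1 − 0.7400^6) / (1 − 0.7400)] ≈ 2090.9625 billion.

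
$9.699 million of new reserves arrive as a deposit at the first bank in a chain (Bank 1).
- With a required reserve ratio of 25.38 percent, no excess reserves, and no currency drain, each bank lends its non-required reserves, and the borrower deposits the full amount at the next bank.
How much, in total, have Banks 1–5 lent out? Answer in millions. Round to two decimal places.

Bank i lends (1 − rr)^i of the original deposit: Bank 1 lends 9.699·0.7462 ≈ 7.2374, Bank 2 lends 9.699·0.7462² ≈ 5.4005, and so on.
Summing a geometric series: total = 9.699·[0.7462·(1 − 0.7462^5) / (1 − 0.7462)] ≈ 21.9188 million.

$21.92 million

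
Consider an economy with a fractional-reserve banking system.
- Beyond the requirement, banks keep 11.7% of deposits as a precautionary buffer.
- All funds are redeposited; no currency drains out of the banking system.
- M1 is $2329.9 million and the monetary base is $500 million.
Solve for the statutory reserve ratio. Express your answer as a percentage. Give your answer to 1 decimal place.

9.8%

Using m = M/MB = 2329.9/500 = 4.659800. Since m = (1 + c)/(c + rr + e), the denominator satisfies c + rr + e = (1 + c)/m = (1 + 0) / 4.659800 ≈ 0.214601.
With c = 0 and e = 0.117, the statutory reserve ratio is 0.214601 − 0 − 0.117 = 0.097601.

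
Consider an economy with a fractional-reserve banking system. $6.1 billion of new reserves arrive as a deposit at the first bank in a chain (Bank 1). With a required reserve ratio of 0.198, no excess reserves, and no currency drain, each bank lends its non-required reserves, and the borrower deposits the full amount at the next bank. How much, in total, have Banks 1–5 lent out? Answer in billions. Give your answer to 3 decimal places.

Bank i lends (1 − rr)^i of the original deposit: Bank 1 lends 6.1·0.8020 = 4.8922, Bank 2 lends 6.1·0.8020² ≈ 3.9235, and so on.
Summing a geometric series: total = 6.1·[0.8020·(1 − 0.8020^5) / (1 − 0.8020)] ≈ 16.5100 billion.

$16.510 billion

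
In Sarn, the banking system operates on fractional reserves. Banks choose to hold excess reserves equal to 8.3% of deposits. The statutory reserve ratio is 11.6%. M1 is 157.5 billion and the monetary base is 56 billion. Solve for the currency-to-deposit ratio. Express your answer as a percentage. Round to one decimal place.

Using m = M/MB = 157.5/56 = 2.812500. From m = (1 + c)/(c + rr + e), rearranging gives 1 + c = m·(c + rr + e), so c·(1 − m) = m·(rr + e) − 1.
Hence c = [m·(rr + e) − 1]/(1 − m) = [2.812500 × (0.116 + 0.083) − 1] / (1 − 2.812500) ≈ 0.242931.

24.3%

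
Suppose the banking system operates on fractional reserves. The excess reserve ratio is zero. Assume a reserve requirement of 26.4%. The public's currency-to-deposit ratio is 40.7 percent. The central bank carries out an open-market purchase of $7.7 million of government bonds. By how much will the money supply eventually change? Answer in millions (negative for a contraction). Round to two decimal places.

The money multiplier is m = (1 + c) / (rr + c) = (1 + 0.407) / (0.264 + 0.407) ≈ 2.0969.
The purchase adds 7.7 million of base, so ΔM = m × ΔMB = 2.0969 × (+7.7) ≈ 16.1461 million.

$16.15 million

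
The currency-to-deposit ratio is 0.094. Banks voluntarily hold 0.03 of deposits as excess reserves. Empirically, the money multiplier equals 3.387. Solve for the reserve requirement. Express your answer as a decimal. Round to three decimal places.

0.199

Using m = 3.387. Since m = (1 + c)/(c + rr + e), the denominator satisfies c + rr + e = (1 + c)/m = (1 + 0.094) / 3.387 ≈ 0.323000.
With c = 0.094 and e = 0.03, the reserve requirement is 0.323000 − 0.094 − 0.03 = 0.199.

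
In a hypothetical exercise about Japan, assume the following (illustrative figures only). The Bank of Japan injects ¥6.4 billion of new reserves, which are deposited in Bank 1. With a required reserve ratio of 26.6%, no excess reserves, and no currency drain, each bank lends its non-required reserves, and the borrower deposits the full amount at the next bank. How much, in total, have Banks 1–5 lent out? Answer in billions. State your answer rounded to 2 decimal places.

¥13.90 billion

Bank i lends (1 − rr)^i of the original deposit: Bank 1 lends 6.4·0.7340 = 4.6976, Bank 2 lends 6.4·0.7340² ≈ 3.4480, and so on.
Summing a geometric series: total = 6.4·[0.7340·(1 − 0.7340^5) / (1 − 0.7340)] ≈ 13.8977 billion.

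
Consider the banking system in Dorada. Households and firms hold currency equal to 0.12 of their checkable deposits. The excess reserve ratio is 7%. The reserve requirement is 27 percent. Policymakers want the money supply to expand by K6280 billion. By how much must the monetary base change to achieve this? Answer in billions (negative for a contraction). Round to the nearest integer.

K2579 billion

The money multiplier is m = (1 + c) / (rr + e + c) = (1 + 0.12) / (0.27 + 0.07 + 0.12) ≈ 2.43478.
ΔMB = ΔM / m = (+6280) / 2.43478 ≈ 2579.2885 billion.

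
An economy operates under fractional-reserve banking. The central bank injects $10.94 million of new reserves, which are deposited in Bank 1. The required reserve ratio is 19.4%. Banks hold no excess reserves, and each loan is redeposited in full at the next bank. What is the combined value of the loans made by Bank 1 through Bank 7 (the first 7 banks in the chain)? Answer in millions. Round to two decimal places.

$35.41 million

Bank i lends (1 − rr)^i of the original deposit: Bank 1 lends 10.94·0.8060 ≈ 8.8176, Bank 2 lends 10.94·0.8060² ≈ 7.1070, and so on.
Summing a geometric series: total = 10.94·[0.8060·(1 − 0.8060^7) / (1 − 0.8060)] ≈ 35.4080 million.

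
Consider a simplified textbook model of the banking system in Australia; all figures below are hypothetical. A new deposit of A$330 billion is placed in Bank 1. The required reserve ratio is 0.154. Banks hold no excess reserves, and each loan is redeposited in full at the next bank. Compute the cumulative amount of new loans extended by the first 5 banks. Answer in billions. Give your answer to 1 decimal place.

Bank i lends (1 − rr)^i of the original deposit: Bank 1 lends 330·0.8460 = 279.1800, Bank 2 lends 330·0.8460² ≈ 236.1863, and so on.
Summing a geometric series: total = 330·[0.8460·(1 − 0.8460^5) / (1 − 0.8460)] ≈ 1027.2320 billion.

A$1027.2 billion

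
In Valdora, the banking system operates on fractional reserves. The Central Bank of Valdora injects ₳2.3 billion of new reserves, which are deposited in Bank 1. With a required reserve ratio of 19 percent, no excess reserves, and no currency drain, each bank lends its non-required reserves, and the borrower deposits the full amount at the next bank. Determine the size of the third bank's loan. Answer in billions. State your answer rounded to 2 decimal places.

₳1.22 billion

Each bank lends a fraction (1 − rr) = 0.8100 of the deposit it receives, so Bank 3 receives 2.3·0.8100^2 and lends 2.3·0.8100^3 ≈ 1.2223 billion.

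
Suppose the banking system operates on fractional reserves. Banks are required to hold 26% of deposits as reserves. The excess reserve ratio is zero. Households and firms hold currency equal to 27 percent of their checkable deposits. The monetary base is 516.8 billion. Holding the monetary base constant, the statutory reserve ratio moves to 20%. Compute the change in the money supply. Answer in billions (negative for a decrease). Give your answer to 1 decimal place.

Initially m₁ = (1 + 0.27) / (0.26 + 0.27) ≈ 2.39623, so M₁ = 2.39623 × 516.8 ≈ 1238.3717 billion.
After the change m₂ = (1 + 0.27) / (0.2 + 0.27) ≈ 2.70213, so M₂ = 2.70213 × 516.8 ≈ 1396.4608 billion.
ΔM = M₂ − M₁ = 1396.4608 − 1238.3717 = 158.0891 billion.

158.1 billion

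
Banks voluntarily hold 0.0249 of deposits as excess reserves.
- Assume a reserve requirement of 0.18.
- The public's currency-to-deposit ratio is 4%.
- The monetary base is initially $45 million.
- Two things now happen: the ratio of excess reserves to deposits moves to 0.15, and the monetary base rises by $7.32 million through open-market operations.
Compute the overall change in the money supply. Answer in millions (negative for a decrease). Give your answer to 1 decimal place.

Before: m₁ = (1 + 0.04) / (0.18 + 0.0249 + 0.04) ≈ 4.2466, MB₁ = 45, so M₁ = 4.2466 × 45 = 191.097 million.
After: m₂ = (1 + 0.04) / (0.18 + 0.15 + 0.04) ≈ 2.8108, MB₂ = 45 + 7.32 = 52.32, so M₂ = 2.8108 × 52.32 ≈ 147.0611 million.
ΔM = M₂ − M₁ = 147.0611 − 191.097 = -44.0359 million.

-44.0 million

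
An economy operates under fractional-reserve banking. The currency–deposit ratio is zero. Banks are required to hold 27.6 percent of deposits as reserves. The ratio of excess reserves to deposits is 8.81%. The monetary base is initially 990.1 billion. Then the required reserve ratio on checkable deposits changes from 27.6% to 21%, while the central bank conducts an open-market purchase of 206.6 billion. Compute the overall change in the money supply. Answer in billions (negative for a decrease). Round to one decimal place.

Before: m₁ = 1 / (0.276 + 0.0881) ≈ 2.746498, MB₁ = 990.1, so M₁ = 2.746498 × 990.1 ≈ 2719.3077 billion.
After: m₂ = 1 / (0.21 + 0.0881) = 3.354579, MB₂ = 990.1 + 206.6 = 1196.7, so M₂ = 3.354579 × 1196.7 ≈ 4014.4247 billion.
ΔM = M₂ − M₁ = 4014.4247 − 2719.3077 = 1295.117 billion.

1295.1 billion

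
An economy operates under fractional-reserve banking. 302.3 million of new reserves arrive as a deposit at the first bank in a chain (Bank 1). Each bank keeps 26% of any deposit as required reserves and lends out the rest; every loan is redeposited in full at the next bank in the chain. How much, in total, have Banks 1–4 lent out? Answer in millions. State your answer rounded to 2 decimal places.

602.39 million

Bank i lends (1 − rr)^i of the original deposit: Bank 1 lends 302.3·0.7400 = 223.7020, Bank 2 lends 302.3·0.7400² ≈ 165.5395, and so on.
Summing a geometric series: total = 302.3·[0.7400·(1 − 0.7400^4) / (1 − 0.7400)] ≈ 602.3901 million.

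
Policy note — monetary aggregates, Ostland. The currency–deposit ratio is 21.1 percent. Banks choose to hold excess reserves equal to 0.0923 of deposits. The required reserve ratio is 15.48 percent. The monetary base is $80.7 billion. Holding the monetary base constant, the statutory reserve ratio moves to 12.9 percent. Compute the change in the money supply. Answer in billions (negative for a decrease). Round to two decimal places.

Initially m₁ = (1 + 0.211) / (0.1548 + 0.0923 + 0.211) ≈ 2.64353, so M₁ = 2.64353 × 80.7 ≈ 213.3329 billion.
After the change m₂ = (1 + 0.211) / (0.129 + 0.0923 + 0.211) ≈ 2.80130, so M₂ = 2.80130 × 80.7 ≈ 226.0649 billion.
ΔM = M₂ − M₁ = 226.0649 − 213.3329 = 12.732 billion.

$12.73 billion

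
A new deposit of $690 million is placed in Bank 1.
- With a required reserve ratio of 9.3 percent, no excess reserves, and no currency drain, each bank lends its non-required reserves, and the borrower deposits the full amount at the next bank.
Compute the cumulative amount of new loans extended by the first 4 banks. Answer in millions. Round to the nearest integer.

$2175 million

Bank i lends (1 − rr)^i of the original deposit: Bank 1 lends 690·0.9070 = 625.8300, Bank 2 lends 690·0.9070² ≈ 567.6278, and so on.
Summing a geometric series: total = 690·[0.9070·(1 − 0.9070^4) / (1 − 0.9070)] ≈ 2175.2547 million.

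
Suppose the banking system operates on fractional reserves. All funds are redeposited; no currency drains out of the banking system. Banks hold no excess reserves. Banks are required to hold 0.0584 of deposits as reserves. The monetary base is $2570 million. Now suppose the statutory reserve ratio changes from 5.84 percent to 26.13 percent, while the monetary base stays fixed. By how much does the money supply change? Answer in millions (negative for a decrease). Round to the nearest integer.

-34171 million

Initially m₁ = 1 / (0.0584) ≈ 17.12329, so M₁ = 17.12329 × 2570 = 44006.8553 million.
After the change m₂ = 1 / (0.2613) ≈ 3.82702, so M₂ = 3.82702 × 2570 = 9835.4414 million.
ΔM = M₂ − M₁ = 9835.4414 − 44006.8553 = -34171.4139 million.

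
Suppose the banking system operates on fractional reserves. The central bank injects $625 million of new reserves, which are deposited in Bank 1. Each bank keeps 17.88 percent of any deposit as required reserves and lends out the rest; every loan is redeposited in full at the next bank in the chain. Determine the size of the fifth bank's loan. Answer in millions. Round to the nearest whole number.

$233 million

Each bank lends a fraction (1 − rr) = 0.8212 of the deposit it receives, so Bank 5 receives 625·0.8212^4 and lends 625·0.8212^5 ≈ 233.4128 million.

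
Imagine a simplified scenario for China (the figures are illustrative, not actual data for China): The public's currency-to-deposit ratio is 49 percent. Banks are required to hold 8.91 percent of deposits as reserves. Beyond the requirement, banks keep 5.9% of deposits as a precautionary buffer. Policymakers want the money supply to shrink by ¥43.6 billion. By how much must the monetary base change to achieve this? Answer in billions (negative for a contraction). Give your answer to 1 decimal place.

-18.7 billion

The money multiplier is m = (1 + c) / (rr + e + c) = (1 + 0.49) / (0.0891 + 0.059 + 0.49) ≈ 2.3351.
ΔMB = ΔM / m = (−43.6) / 2.3351 ≈ -18.6716 billion.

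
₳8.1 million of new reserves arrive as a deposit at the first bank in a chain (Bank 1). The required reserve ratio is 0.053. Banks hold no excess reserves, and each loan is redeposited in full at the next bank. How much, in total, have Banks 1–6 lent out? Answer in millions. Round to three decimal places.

₳40.340 million

Bank i lends (1 − rr)^i of the original deposit: Bank 1 lends 8.1·0.9470 = 7.6707, Bank 2 lends 8.1·0.9470² ≈ 7.2642, and so on.
Summing a geometric series: total = 8.1·[0.9470·(1 − 0.9470^6) / (1 − 0.9470)] ≈ 40.3402 million.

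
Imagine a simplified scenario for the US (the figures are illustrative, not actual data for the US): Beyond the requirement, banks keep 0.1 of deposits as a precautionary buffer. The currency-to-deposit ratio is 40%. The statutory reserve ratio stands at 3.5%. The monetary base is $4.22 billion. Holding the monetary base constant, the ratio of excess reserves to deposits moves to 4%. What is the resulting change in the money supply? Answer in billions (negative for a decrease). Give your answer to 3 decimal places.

$1.395 billion

Initially m₁ = (1 + 0.4) / (0.035 + 0.1 + 0.4) ≈ 2.61682, so M₁ = 2.61682 × 4.22 ≈ 11.043 billion.
After the change m₂ = (1 + 0.4) / (0.035 + 0.04 + 0.4) ≈ 2.94737, so M₂ = 2.94737 × 4.22 ≈ 12.4379 billion.
ΔM = M₂ − M₁ = 12.4379 − 11.043 = 1.3949 billion.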